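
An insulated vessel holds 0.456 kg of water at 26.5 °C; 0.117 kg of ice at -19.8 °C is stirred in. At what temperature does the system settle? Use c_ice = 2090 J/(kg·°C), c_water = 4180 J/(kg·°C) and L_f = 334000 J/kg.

T_f ≈ 2.8 °C

Let T be the final temperature. ΣQ_i = 0:
ice -19.8→0 °C: 0.117×2090×19.8 = 4841.7
  latent heat to melt: 0.117×334000 = 39078
  warm the meltwater: 489.06 T
  water cools: 0.456×4180×(T − 26.5) = 1906.1(T − 26.5)
2395.1 T = 50511 − 43920 = 6591.4
T ≈ 2.75 °C. Since T > 0 °C, the all-ice-melts assumption holds.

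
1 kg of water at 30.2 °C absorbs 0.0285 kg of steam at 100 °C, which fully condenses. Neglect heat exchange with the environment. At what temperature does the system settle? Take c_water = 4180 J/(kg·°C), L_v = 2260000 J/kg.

Conservation of energy gives ΣQ = 0:
steam→water at 100 °C releases m L_v = 0.0285·2260000 = 64410
  condensed water 100 °C→T: 119.13(T − 100)
  original water: 4180(T − 30.2)
4299.1 T = 64410 + 11913 + 126236 = 202559
T ≈ 47.12 °C (< 100 °C, so full condensation is consistent).

T_f ≈ 47.1 °C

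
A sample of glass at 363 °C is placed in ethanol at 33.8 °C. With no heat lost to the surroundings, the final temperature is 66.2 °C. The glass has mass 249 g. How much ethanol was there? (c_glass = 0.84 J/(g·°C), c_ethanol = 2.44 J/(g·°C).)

m ≈ 785 g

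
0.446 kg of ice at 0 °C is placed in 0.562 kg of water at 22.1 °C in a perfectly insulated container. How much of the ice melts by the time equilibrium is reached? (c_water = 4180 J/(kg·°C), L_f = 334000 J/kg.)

Water can give up m c ΔT = 0.562·4180·22.1 = 51916 J before reaching 0 °C.
To melt every bit of ice: 0.446·334000 = 148964 J.
That's not enough to melt it all — equilibrium is at 0 °C with ice remaining.
m_melt = 51916 / L_f = 0.1554 kg.

m_melted ≈ 0.155 kg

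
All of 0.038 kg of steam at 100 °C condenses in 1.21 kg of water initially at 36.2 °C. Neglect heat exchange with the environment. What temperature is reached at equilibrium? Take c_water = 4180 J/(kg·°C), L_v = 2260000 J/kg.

T_f ≈ 54.6 °C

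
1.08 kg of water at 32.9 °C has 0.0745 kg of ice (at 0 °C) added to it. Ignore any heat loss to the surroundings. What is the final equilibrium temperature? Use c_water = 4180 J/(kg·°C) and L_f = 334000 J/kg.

T_f ≈ 25.6 °C

Setting the total heat transfer to zero:
fusion: m_ice L_f = 0.0745×334000 = 24883; meltwater 0→T: 0.0745×4180×T = 311.41 T; water: 4514.4(T − 32.9)
4825.8 T = 148524 − 24883 = 123641
T ≈ 25.62 °C (positive, so assuming full melt was valid).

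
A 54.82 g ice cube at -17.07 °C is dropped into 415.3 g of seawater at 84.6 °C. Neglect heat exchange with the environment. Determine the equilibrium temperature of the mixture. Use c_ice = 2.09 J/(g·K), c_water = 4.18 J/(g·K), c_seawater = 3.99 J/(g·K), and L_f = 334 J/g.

T_f ≈ 63.6 °C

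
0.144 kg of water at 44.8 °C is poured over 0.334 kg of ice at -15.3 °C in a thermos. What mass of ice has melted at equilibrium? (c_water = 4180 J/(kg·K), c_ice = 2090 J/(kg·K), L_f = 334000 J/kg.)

Heat available from the water dropping to 0 °C: 0.144×4180×44.8 = 26966 J.
Of that, 0.334×2090×15.3 = 10680 J goes to bring the ice to 0 °C, leaving 16286 J.
Melting all 0.334 kg of ice would need 0.334×334000 = 111556 J.
Since 16286 < 111556 J, not all the ice melts; equilibrium is at 0 °C.
m_melt = 16286 / L_f = 0.04876 kg.

m_melted ≈ 0.0488 kg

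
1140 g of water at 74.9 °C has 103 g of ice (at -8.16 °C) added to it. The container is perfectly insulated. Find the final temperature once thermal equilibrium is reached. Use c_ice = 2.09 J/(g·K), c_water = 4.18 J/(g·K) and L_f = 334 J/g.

T_f ≈ 61.7 °C

Taking heat into each body as positive, Σ m c ΔT = 0:
warm ice to 0 °C: 103·2.09·(0 − (-8.16)) = 1756.6; melt ice: 103·334 = 34402; meltwater 0→T: 103·4.18·T = 430.54 T; water cools: 1140·4.18·(T − 74.9) = 4765.2(T − 74.9)
5195.7 T = 356913 − 36159 = 320755
T ≈ 61.73 °C (positive, so assuming full melt was valid).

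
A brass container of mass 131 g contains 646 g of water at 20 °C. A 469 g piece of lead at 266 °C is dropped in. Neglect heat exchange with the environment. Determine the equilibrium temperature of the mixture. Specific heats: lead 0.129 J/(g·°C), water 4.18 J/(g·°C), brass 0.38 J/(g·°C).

Heat gained plus heat lost sum to zero:
469×0.129×(T − 266) + 646×4.18×(T − 20) + 131×0.38×(T − 20) = 0
2810.6 T = 71094
T = 71094/2810.6 ≈ 25.30 °C

T_f ≈ 25.3 °C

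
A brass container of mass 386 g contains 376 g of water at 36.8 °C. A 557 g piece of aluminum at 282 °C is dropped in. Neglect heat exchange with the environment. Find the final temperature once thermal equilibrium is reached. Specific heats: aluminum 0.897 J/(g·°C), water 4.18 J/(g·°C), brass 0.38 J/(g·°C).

T_f = Σ m_i c_i T_i / Σ m_i c_i:
T_f = (499.63×282 + 1571.7×36.8 + 146.68×36.8) / (499.63 + 1571.7 + 146.68)
    = 204131 / 2218 ≈ 92.03 °C

T_f ≈ 92.0 °C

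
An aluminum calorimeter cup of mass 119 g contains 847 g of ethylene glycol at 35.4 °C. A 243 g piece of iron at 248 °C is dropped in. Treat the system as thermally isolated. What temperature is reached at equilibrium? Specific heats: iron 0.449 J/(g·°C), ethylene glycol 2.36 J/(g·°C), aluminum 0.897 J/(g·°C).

Heat gained plus heat lost sum to zero:
243·0.449·(T − 248) + 847·2.36·(T − 35.4) + 119·0.897·(T − 35.4) = 0
109.11(T − 248) + 1998.9(T − 35.4) + 106.74(T − 35.4) = 0
2214.8 T = 101599
T = 101599 / 2214.8 = 45.9 °C

T_f ≈ 45.9 °C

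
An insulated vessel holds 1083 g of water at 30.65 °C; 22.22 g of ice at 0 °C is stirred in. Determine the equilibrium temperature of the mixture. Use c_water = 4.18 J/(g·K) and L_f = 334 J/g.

T_f ≈ 28.4 °C

Conservation of energy gives ΣQ = 0:
melt ice: 22.22·334 = 7421.5
  warm the meltwater: 92.88 T
  water: 4526.9(T − 30.65)
4619.8 T = 138751 − 7421.5 = 131329
T ≈ 28.43 °C — above 0 °C, consistent with complete melting.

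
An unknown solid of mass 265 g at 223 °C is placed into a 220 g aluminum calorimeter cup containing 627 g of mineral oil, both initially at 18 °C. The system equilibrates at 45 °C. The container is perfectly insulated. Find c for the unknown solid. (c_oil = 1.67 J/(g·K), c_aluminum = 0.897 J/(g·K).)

c ≈ 0.712 J/(g·K)

Net heat exchanged in the isolated system is zero:
265×c×(45 − 223) + 627×1.67×(45 − 18) + 220×0.897×(45 − 18) = 0
-47170 c = -33600
c = -33600/-47170 ≈ 0.7123 J/(g·K)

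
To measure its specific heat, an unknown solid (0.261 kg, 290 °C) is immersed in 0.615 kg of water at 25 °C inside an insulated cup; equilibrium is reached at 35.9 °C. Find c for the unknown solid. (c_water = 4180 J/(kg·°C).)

Setting the total heat transfer to zero:
0.261×c×(35.9 − 290) + 0.615×4180×(35.9 − 25) = 0
-66.32 c = -28021
c = -28021/-66.32 ≈ 422.5 J/(kg·°C)

c ≈ 423 J/(kg·°C)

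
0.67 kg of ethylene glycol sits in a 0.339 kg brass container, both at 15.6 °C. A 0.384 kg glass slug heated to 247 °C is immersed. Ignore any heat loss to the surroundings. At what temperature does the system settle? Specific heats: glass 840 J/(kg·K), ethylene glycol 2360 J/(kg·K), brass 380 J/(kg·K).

T_f ≈ 52.3 °C

Energy conservation, ΣQ = 0:
0.384·840·(T − 247) + 0.67·2360·(T − 15.6) + 0.339·380·(T − 15.6) = 0
322.56(T − 247) + 1581.2(T − 15.6) + 128.82(T − 15.6) = 0
(322.56 + 1581.2 + 128.82) T = 322.56·247 + 1581.2·15.6 + 128.82·15.6
T ≈ 52.32 °C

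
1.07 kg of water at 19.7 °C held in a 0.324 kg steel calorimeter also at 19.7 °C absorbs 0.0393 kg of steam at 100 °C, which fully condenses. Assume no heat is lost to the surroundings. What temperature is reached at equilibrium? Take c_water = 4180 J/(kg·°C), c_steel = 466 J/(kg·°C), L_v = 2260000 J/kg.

T_f ≈ 41.0 °C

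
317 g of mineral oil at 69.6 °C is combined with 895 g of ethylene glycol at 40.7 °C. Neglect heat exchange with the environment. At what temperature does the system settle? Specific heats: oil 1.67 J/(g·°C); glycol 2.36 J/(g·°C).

Energy conservation, ΣQ = 0:
317·1.67·(T − 69.6) + 895·2.36·(T − 40.7) = 0
529.39(T − 69.6) + 2112.2(T − 40.7) = 0
(529.39 + 2112.2) T = 529.39·69.6 + 2112.2·40.7
T = 122812 / 2641.6 = 46.5 °C

T_f ≈ 46.5 °C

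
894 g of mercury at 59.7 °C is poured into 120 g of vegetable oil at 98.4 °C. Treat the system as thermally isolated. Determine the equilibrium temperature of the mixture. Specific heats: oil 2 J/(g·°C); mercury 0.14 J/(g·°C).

Heat lost by the oil equals heat gained by the mercury:
120·2·(98.4 − T) = 894·0.14·(T − 59.7)
240(98.4 − T) = 125.16(T − 59.7)
365.16 T = 31088  ⇒  T ≈ 85.14 °C

T_f ≈ 85.1 °C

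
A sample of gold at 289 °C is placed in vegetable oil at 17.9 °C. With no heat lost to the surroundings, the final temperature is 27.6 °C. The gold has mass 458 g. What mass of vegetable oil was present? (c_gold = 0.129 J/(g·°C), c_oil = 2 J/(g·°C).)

Setting the total heat transfer to zero:
458×0.129×(27.6 − 289) + m×2×(27.6 − 17.9) = 0
19.4 m = 15444
m = 15444/19.4 ≈ 796.1 g

m ≈ 796 g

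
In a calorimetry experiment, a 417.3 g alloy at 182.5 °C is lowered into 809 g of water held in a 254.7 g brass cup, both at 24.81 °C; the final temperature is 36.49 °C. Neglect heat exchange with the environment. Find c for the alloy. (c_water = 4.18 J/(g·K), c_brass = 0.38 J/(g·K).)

c ≈ 0.667 J/(g·K)

Net heat exchanged in the isolated system is zero:
417.3·c·(36.49 − 182.5) + 809·4.18·(36.49 − 24.81) + 254.7·0.38·(36.49 − 24.81) = 0
-60930 c = -40628
c = -40628/-60930 ≈ 0.6668 J/(g·K)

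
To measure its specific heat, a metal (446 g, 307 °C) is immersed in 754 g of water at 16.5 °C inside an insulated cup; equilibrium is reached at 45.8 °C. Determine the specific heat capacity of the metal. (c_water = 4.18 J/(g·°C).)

c ≈ 0.793 J/(g·°C)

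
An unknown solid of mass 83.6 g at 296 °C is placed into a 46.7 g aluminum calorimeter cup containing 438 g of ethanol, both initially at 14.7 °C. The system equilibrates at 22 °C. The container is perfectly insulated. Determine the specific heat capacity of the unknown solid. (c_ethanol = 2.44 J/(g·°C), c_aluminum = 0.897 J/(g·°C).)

Energy conservation, ΣQ = 0:
83.6·c·(22 − 296) + 438·2.44·(22 − 14.7) + 46.7·0.897·(22 − 14.7) = 0
-22906 c = -8107.5
c = -8107.5/-22906 ≈ 0.3539 J/(g·°C)

c ≈ 0.354 J/(g·°C)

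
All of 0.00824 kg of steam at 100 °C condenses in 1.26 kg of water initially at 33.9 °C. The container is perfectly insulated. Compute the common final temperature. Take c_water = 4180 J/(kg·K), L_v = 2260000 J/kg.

T_f ≈ 37.8 °C

Setting the total heat transfer to zero:
steam→water at 100 °C releases m L_v = 0.00824·2260000 = 18622; condensate cools 100→T: 0.00824·4180·(T − 100) = 34.44(T − 100); water warms: 1.26·4180·(T − 33.9) = 5266.8(T − 33.9)
5301.2 T = 18622 + 3444.3 + 178545 = 200611
T ≈ 37.84 °C (< 100 °C, so full condensation is consistent).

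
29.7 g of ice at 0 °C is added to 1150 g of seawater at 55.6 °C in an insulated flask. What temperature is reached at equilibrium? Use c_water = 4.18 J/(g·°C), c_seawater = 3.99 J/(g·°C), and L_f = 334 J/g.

Setting the total heat transfer to zero:
latent heat to melt: 29.7·334 = 9919.8; meltwater 0→T: 29.7·4.18·T = 124.15 T; seawater cools: 1150·3.99·(T − 55.6) = 4588.5(T − 55.6)
4712.6 T = 255121 − 9919.8 = 245201
T ≈ 52.03 °C (positive, so assuming full melt was valid).

T_f ≈ 52.0 °C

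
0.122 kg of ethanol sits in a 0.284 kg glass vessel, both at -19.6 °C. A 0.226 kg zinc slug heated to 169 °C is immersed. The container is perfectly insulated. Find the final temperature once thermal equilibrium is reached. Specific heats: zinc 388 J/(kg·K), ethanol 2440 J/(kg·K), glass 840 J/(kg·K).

T_f ≈ 6.9 °C

Net heat exchanged in the isolated system is zero:
0.226×388×(T − 169) + 0.122×2440×(T − (-19.6)) + 0.284×840×(T − (-19.6)) = 0
87.69(T − 169) + 297.68(T − (-19.6)) + 238.56(T − (-19.6)) = 0
623.93 T = 4309
T = 4309/623.93 ≈ 6.91 °C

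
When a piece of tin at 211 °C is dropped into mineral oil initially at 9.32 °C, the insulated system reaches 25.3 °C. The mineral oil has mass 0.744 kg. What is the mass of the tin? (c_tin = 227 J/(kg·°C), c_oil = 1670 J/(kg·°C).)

|Q_tin| = |Q_oil|:
m·227·(211 − 25.3) = 0.744·1670·(25.3 − 9.32)
42154 m = 19855  ⇒  m ≈ 0.471 kg

m ≈ 0.471 kg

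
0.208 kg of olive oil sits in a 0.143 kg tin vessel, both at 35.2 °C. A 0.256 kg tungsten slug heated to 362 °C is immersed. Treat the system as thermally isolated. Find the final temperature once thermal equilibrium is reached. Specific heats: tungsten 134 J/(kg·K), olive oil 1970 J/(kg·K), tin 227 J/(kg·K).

T_f is the heat-capacity-weighted average of the initial temperatures:
T_f = (34.3×362 + 409.76×35.2 + 32.46×35.2) / (34.3 + 409.76 + 32.46)
    = 27984 / 476.52 ≈ 58.73 °C

T_f ≈ 58.7 °C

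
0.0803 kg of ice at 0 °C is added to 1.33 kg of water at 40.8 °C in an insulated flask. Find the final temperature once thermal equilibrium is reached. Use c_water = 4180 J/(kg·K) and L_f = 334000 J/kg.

T_f ≈ 33.9 °C

Taking heat into each body as positive, Σ m c ΔT = 0:
fusion: m_ice L_f = 0.0803×334000 = 26820
  warm the meltwater: 335.65 T
  water: 5559.4(T − 40.8)
5895.1 T = 226824 − 26820 = 200003
T ≈ 33.93 °C — above 0 °C, consistent with complete melting.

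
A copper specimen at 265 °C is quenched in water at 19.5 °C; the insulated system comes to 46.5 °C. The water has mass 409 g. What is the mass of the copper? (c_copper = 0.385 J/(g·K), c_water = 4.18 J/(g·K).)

m ≈ 549 g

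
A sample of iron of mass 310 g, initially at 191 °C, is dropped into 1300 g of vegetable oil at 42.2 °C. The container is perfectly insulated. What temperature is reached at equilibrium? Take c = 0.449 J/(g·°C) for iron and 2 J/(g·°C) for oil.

Setting the total heat transfer to zero:
310·0.449·(T − 191) + 1300·2·(T − 42.2) = 0
139.19(T − 191) + 2600(T − 42.2) = 0
(139.19 + 2600) T = 139.19·191 + 2600·42.2
T ≈ 49.76 °C

T_f ≈ 49.8 °C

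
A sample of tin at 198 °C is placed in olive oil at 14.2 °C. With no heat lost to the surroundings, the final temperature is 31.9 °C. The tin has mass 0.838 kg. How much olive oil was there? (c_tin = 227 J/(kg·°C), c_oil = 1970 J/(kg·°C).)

Let T be the final temperature. ΣQ_i = 0:
0.838·227·(31.9 − 198) + m·1970·(31.9 − 14.2) = 0
34869 m = 31597
m = 31597/34869 ≈ 0.9061 kg

m ≈ 0.906 kg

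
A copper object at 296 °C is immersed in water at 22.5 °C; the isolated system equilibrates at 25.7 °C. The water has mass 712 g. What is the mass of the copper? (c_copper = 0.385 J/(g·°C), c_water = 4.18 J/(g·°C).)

m ≈ 91.5 g

Energy conservation, ΣQ = 0:
m·0.385·(25.7 − 296) + 712·4.18·(25.7 − 22.5) = 0
-104.07 m = -9523.7
m = -9523.7/-104.07 ≈ 91.52 g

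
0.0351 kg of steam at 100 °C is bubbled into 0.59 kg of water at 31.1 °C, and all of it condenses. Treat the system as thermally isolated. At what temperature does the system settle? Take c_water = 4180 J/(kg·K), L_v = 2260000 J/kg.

T_f ≈ 65.3 °C

Sum of m c ΔT and latent-heat terms is zero:
steam→water at 100 °C releases m L_v = 0.0351·2260000 = 79326; condensate cools 100→T: 0.0351·4180·(T − 100) = 146.72(T − 100); original water: 2466.2(T − 31.1)
2612.9 T = 79326 + 14672 + 76699 = 170697
T ≈ 65.33 °C, under the boiling point, so the assumption holds.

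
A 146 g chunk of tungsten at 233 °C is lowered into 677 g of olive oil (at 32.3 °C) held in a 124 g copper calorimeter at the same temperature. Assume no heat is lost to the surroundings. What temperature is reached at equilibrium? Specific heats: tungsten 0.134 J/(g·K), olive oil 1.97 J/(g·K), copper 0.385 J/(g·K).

T_f ≈ 35.1 °C

Let T be the final temperature. ΣQ_i = 0:
146*0.134*(T − 233) + 677*1.97*(T − 32.3) + 124*0.385*(T − 32.3) = 0
19.56(T − 233) + 1333.7(T − 32.3) + 47.74(T − 32.3) = 0
1401 T = 49179
T = 49179/1401 ≈ 35.10 °C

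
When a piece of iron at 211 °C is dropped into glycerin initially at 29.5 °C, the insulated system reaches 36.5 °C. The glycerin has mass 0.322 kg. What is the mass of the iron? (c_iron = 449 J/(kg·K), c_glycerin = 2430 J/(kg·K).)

m ≈ 0.0699 kg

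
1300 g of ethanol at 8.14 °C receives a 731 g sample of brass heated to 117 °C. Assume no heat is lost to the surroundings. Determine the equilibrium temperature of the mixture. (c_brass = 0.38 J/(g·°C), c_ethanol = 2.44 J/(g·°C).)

T_f ≈ 16.9 °C

Setting the total heat transfer to zero:
731·0.38·(T − 117) + 1300·2.44·(T − 8.14) = 0
277.78(T − 117) + 3172(T − 8.14) = 0
(277.78 + 3172) T = 277.78·117 + 3172·8.14
T ≈ 16.91 °C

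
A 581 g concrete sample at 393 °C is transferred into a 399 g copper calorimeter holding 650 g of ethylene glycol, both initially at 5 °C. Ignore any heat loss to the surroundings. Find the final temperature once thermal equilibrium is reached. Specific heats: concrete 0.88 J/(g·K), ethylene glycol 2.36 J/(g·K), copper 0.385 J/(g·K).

T_f ≈ 95.2 °C

Net heat exchanged in the isolated system is zero:
581·0.88·(T − 393) + 650·2.36·(T − 5) + 399·0.385·(T − 5) = 0
2198.9 T = 209371
T = 209371 / 2198.9 = 95.2 °C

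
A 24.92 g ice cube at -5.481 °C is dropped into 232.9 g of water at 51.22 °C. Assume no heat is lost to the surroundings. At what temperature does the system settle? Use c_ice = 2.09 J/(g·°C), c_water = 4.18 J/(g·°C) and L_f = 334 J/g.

T_f ≈ 38.3 °C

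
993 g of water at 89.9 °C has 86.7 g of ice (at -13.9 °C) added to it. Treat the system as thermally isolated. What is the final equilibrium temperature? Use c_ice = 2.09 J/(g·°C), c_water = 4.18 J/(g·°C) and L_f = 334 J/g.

Net heat exchanged in the isolated system is zero:
ice -13.9→0 °C: 86.7×2.09×13.9 = 2518.7
  fusion: m_ice L_f = 86.7×334 = 28958
  warm the meltwater: 362.41 T
  water: 4150.7(T − 89.9)
4513.1 T = 373152 − 31477 = 341675
T ≈ 75.71 °C — above 0 °C, consistent with complete melting.

T_f ≈ 75.7 °C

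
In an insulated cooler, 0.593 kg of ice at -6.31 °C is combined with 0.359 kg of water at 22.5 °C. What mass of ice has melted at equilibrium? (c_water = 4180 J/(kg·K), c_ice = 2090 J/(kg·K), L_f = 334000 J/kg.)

m_melted ≈ 0.0777 kg

Water can give up m c ΔT = 0.359×4180×22.5 = 33764 J before reaching 0 °C.
Warming the ice to 0 °C takes 0.593×2090×6.31 = 7820.4 J, leaving 25944 J for melting.
Fully melting the ice requires m_ice L_f = 0.593×334000 = 198062 J.
25944 J < 198062 J, so only part of the ice melts and the system sits at 0 °C.
m_melted×334000 = 25944  ⇒  m_melted ≈ 0.07768 kg.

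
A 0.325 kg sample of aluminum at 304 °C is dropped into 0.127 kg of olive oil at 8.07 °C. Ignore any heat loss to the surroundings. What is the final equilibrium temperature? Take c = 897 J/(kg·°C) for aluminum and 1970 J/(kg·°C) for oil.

T_f ≈ 167.3 °C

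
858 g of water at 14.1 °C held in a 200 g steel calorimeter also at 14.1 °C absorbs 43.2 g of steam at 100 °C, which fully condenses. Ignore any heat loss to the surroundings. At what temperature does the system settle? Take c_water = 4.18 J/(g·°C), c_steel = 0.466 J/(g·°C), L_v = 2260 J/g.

Heat gained plus heat lost sum to zero:
latent heat released on condensation: 43.2·2260 = 97632; condensate cools 100→T: 43.2·4.18·(T − 100) = 180.58(T − 100); original water: 3586.4(T − 14.1); cup: 93.2(T − 14.1)
3860.2 T = 97632 + 18058 + 51883 = 167573
T ≈ 43.41 °C (< 100 °C, so full condensation is consistent).

T_f ≈ 43.4 °C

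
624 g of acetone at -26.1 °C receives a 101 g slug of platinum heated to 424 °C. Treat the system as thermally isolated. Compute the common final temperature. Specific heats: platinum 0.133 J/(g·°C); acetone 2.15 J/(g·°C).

Taking heat into each body as positive, Σ m c ΔT = 0:
101×0.133×(T − 424) + 624×2.15×(T − (-26.1)) = 0
13.43(T − 424) + 1341.6(T − (-26.1)) = 0
(13.43 + 1341.6) T = 13.43×424 + 1341.6×(-26.1)
T = -29320 / 1355 = -21.6 °C

T_f ≈ -21.6 °C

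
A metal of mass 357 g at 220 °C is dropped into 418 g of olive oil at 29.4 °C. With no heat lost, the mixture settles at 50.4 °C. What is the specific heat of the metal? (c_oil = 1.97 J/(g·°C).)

c ≈ 0.286 J/(g·°C)

Net heat exchanged in the isolated system is zero:
357·c·(50.4 − 220) + 418·1.97·(50.4 − 29.4) = 0
-60547 c = -17293
c = -17293/-60547 ≈ 0.2856 J/(g·°C)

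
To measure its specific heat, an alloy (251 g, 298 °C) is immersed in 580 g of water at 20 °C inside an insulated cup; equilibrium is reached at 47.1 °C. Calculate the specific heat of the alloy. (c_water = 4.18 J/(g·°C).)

c ≈ 1.04 J/(g·°C)

Heat gained plus heat lost sum to zero:
251×c×(47.1 − 298) + 580×4.18×(47.1 − 20) = 0
-62976 c = -65701
c = -65701/-62976 ≈ 1.043 J/(g·°C)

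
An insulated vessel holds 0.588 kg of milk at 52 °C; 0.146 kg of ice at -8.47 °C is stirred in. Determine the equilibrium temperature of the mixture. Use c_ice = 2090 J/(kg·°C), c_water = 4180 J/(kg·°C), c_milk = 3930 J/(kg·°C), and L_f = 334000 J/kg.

Net heat exchanged in the isolated system is zero:
warm ice to 0 °C: 0.146×2090×(0 − (-8.47)) = 2584.5
  melt ice: 0.146×334000 = 48764
  warm the meltwater: 610.28 T
  milk: 2310.8(T − 52)
2921.1 T = 120164 − 51349 = 68815
T ≈ 23.56 °C (positive, so assuming full melt was valid).

T_f ≈ 23.6 °C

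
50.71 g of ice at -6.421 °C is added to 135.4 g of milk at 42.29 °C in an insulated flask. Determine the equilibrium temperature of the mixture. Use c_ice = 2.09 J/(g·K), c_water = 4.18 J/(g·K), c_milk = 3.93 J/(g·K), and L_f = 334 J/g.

Conservation of energy gives ΣQ = 0:
ice -6.421→0 °C: 50.71·2.09·6.421 = 680.52; fusion: m_ice L_f = 50.71·334 = 16937; meltwater 0→T: 50.71·4.18·T = 211.97 T; milk cools: 135.4·3.93·(T − 42.29) = 532.12(T − 42.29)
744.09 T = 22503 − 17618 = 4885.8
T ≈ 6.57 °C (positive, so assuming full melt was valid).

T_f ≈ 6.6 °C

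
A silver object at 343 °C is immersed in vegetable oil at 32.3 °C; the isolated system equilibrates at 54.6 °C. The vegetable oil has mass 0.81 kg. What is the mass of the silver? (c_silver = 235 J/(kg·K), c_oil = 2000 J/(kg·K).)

Heat lost by the silver = heat gained by the oil:
m×235×(343 − 54.6) = 0.81×2000×(54.6 − 32.3)
67774 m = 36126  ⇒  m ≈ 0.533 kg

m ≈ 0.533 kg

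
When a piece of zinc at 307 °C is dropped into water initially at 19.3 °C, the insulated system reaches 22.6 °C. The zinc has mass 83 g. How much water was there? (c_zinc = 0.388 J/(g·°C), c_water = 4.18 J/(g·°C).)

Heat lost by the zinc = heat gained by the water:
83×0.388×(307 − 22.6) = m×4.18×(22.6 − 19.3)
13.79 m = 9158.8  ⇒  m ≈ 664 g

m ≈ 664 g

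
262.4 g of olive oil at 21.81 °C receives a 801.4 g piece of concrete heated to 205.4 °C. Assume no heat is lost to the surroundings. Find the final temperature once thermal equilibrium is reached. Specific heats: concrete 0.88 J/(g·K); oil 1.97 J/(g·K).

T_f ≈ 127.7 °C

Heat lost by the concrete equals heat gained by the oil:
801.4·0.88·(205.4 − T) = 262.4·1.97·(T − 21.81)
705.23(205.4 − T) = 516.93(T − 21.81)
1222.2 T = 156129  ⇒  T ≈ 127.75 °C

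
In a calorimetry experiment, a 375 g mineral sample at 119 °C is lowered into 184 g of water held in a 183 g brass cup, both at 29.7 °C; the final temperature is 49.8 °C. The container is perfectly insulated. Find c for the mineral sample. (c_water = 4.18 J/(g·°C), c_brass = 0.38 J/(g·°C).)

c ≈ 0.65 J/(g·°C)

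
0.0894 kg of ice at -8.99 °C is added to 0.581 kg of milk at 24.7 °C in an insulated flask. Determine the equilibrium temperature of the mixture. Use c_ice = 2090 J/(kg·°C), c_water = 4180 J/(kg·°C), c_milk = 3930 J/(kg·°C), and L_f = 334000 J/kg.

Setting the total heat transfer to zero:
warm ice to 0 °C: 0.0894·2090·(0 − (-8.99)) = 1679.7; melt ice: 0.0894·334000 = 29860; warm the meltwater: 373.69 T; milk: 2283.3(T − 24.7)
2657 T = 56398 − 31539 = 24859
T ≈ 9.36 °C — above 0 °C, consistent with complete melting.

T_f ≈ 9.4 °C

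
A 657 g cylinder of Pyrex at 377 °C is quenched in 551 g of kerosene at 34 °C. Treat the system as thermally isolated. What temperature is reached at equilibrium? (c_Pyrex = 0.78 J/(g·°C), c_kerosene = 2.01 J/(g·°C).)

T_f ≈ 142.5 °C

Energy conservation, ΣQ = 0:
657×0.78×(T − 377) + 551×2.01×(T − 34) = 0
(512.46 + 1107.5) T = 512.46×377 + 1107.5×34
T = 230853/1620 ≈ 142.50 °C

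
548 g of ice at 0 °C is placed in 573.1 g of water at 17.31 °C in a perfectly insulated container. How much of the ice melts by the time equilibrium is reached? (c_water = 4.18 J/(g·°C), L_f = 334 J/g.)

Heat available from the water dropping to 0 °C: 573.1×4.18×17.31 = 41467 J.
To melt every bit of ice: 548×334 = 183032 J.
41467 J < 183032 J, so only part of the ice melts and the system sits at 0 °C.
m_melted×334 = 41467  ⇒  m_melted ≈ 124.2 g.

m_melted ≈ 124 g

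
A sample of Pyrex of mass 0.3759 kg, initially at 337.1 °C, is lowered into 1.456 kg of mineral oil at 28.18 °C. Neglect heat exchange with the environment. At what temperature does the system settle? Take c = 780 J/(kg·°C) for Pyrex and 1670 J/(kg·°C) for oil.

T_f ≈ 61.4 °C

Set heat shed by the hot body equal to heat absorbed by the cold body:
0.3759*780*(337.1 − T) = 1.456*1670*(T − 28.18)
293.2(337.1 − T) = 2431.5(T − 28.18)
2724.7 T = 167359  ⇒  T ≈ 61.42 °C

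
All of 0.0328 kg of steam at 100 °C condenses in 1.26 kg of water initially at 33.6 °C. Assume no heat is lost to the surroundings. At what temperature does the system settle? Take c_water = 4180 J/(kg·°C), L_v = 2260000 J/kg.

T_f ≈ 49.0 °C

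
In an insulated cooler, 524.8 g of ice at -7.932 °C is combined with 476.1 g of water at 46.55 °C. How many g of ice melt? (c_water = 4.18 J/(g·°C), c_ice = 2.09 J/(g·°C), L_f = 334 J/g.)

m_melted ≈ 251 g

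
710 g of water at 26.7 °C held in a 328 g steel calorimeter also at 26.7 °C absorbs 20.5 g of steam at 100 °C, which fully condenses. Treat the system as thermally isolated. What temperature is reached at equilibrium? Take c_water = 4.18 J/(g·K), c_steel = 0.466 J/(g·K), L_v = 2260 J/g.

T_f ≈ 43.1 °C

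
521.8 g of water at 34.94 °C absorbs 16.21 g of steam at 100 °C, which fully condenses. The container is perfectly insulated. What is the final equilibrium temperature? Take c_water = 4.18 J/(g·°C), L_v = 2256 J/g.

T_f ≈ 53.2 °C

Heat gained plus heat lost sum to zero:
condense steam: −16.21×2256 = −36570; condensate cools 100→T: 16.21×4.18×(T − 100) = 67.76(T − 100); original water: 2181.1(T − 34.94)
2248.9 T = 36570 + 6775.8 + 76208 = 119554
T ≈ 53.16 °C, under the boiling point, so the assumption holds.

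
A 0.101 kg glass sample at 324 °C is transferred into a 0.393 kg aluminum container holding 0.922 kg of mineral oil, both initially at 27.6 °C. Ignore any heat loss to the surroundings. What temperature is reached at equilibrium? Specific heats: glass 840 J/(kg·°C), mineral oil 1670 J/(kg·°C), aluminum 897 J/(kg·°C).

T_f ≈ 40.3 °C

With ΣQ=0 the equilibrium temperature is the m·c-weighted mean:
T_f = (84.84*324 + 1539.7*27.6 + 352.52*27.6) / (84.84 + 1539.7 + 352.52)
    = 79715 / 1977.1 ≈ 40.32 °C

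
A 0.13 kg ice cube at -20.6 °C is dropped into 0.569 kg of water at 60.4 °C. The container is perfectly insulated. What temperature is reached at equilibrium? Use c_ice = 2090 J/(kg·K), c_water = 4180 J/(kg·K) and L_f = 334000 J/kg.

Energy balance with sensible and latent terms:
ice -20.6→0 °C: 0.13×2090×20.6 = 5597; melt ice: 0.13×334000 = 43420; meltwater 0→T: 0.13×4180×T = 543.4 T; water cools: 0.569×4180×(T − 60.4) = 2378.4(T − 60.4)
2921.8 T = 143657 − 49017 = 94640
T ≈ 32.39 °C. Since T > 0 °C, the all-ice-melts assumption holds.

T_f ≈ 32.4 °C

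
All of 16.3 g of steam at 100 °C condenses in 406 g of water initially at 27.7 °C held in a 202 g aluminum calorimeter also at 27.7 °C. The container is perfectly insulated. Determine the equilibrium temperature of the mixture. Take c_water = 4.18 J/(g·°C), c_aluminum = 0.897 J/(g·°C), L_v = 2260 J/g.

Heat gained plus heat lost sum to zero:
steam→water at 100 °C releases m L_v = 16.3·2260 = 36838
  condensate cools 100→T: 16.3·4.18·(T − 100) = 68.13(T − 100)
  original water: 1697.1(T − 27.7)
  cup: 181.19(T − 27.7)
1946.4 T = 36838 + 6813.4 + 52028 = 95680
T ≈ 49.16 °C (< 100 °C, so full condensation is consistent).

T_f ≈ 49.2 °C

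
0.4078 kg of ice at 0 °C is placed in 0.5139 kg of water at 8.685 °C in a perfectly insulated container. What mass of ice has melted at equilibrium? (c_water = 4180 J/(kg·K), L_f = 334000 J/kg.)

m_melted ≈ 0.0559 kg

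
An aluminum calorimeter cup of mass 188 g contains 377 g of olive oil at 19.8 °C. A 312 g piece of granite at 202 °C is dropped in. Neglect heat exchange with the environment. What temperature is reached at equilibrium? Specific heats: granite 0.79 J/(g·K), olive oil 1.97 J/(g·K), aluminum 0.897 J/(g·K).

T_f ≈ 58.6 °C

Energy conservation, ΣQ = 0:
312*0.79*(T − 202) + 377*1.97*(T − 19.8) + 188*0.897*(T − 19.8) = 0
(246.48 + 742.69 + 168.64) T = 246.48*202 + 742.69*19.8 + 168.64*19.8
T = 67833 / 1157.8 = 58.6 °C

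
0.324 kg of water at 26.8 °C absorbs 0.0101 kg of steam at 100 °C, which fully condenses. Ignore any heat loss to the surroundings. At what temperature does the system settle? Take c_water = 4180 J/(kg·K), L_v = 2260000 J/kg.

T_f ≈ 45.4 °C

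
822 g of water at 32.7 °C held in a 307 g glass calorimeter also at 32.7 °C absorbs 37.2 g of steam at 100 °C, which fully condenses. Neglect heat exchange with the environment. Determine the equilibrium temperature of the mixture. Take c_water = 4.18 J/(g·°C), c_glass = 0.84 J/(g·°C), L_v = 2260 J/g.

T_f ≈ 57.3 °C

Setting the total heat transfer to zero:
condense steam: −37.2×2260 = −84072; condensate cools 100→T: 37.2×4.18×(T − 100) = 155.5(T − 100); water warms: 822×4.18×(T − 32.7) = 3436(T − 32.7); glass cup: 307×0.84×(T − 32.7) = 257.88(T − 32.7)
3849.3 T = 84072 + 15550 + 120789 = 220410
T ≈ 57.26 °C (< 100 °C, so full condensation is consistent).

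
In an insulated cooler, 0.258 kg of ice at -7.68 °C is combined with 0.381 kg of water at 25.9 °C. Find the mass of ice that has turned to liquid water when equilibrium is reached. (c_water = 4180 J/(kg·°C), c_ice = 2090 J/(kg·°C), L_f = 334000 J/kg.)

Heat available from the water dropping to 0 °C: 0.381×4180×25.9 = 41248 J.
Of that, 0.258×2090×7.68 = 4141.2 J goes to bring the ice to 0 °C, leaving 37107 J.
To melt every bit of ice: 0.258×334000 = 86172 J.
Since 37107 < 86172 J, not all the ice melts; equilibrium is at 0 °C.
m_melt = 37107 / L_f = 0.1111 kg.

m_melted ≈ 0.111 kg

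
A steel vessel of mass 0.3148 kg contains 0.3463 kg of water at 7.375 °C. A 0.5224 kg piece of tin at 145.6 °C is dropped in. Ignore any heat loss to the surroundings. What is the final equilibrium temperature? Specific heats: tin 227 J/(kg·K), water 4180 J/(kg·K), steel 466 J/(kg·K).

T_f ≈ 16.9 °C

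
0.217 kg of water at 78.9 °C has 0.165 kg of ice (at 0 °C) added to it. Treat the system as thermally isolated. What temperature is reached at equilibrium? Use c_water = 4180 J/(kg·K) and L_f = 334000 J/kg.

Taking heat into each body as positive, Σ m c ΔT = 0:
melt ice: 0.165·334000 = 55110
  warm the meltwater: 689.7 T
  water cools: 0.217·4180·(T − 78.9) = 907.06(T − 78.9)
1596.8 T = 71567 − 55110 = 16457
T ≈ 10.31 °C. Since T > 0 °C, the all-ice-melts assumption holds.

T_f ≈ 10.3 °C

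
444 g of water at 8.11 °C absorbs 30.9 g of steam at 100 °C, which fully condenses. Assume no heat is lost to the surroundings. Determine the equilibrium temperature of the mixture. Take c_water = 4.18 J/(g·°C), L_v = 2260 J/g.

T_f ≈ 49.3 °C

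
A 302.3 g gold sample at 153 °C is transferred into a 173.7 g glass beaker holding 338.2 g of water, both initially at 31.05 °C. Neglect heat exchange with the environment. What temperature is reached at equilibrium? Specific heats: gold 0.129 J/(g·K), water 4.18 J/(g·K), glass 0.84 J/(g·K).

Net heat exchanged in the isolated system is zero:
302.3×0.129×(T − 153) + 338.2×4.18×(T − 31.05) + 173.7×0.84×(T − 31.05) = 0
39(T − 153) + 1413.7(T − 31.05) + 145.91(T − 31.05) = 0
1598.6 T = 54392
T = 54392 / 1598.6 = 34 °C

T_f ≈ 34.0 °C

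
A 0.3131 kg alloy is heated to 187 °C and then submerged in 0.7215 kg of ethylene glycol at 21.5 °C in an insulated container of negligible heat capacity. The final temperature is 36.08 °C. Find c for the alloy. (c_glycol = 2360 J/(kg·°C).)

c ≈ 525 J/(kg·°C)

m_s c (T_s − T_f) = m_glycol c_glycol (T_f − T_0):
0.3131×c×(187 − 36.08) = 0.7215×2360×(36.08 − 21.5)
47.25 c = 24826  ⇒  c ≈ 525.4 J/(kg·°C)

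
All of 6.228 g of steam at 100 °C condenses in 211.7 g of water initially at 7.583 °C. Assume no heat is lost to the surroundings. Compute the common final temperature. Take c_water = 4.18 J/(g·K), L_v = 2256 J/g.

Taking heat into each body as positive, Σ m c ΔT = 0:
condense steam: −6.228×2256 = −14050
  condensed water 100 °C→T: 26.03(T − 100)
  original water: 884.91(T − 7.583)
910.94 T = 14050 + 2603.3 + 6710.2 = 23364
T ≈ 25.65 °C — below 100 °C, confirming all the steam condensed.

T_f ≈ 25.6 °C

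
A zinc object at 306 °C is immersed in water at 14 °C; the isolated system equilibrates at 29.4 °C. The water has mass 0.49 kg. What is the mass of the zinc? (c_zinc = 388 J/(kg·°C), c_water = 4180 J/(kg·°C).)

Taking heat into each body as positive, Σ m c ΔT = 0:
m·388·(29.4 − 306) + 0.49·4180·(29.4 − 14) = 0
-107321 m = -31542
m = -31542/-107321 ≈ 0.2939 kg

m ≈ 0.294 kg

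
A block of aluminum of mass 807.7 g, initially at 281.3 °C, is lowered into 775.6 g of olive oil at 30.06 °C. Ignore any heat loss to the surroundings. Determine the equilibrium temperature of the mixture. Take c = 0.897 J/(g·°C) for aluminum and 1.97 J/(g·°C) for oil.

T_f ≈ 110.9 °C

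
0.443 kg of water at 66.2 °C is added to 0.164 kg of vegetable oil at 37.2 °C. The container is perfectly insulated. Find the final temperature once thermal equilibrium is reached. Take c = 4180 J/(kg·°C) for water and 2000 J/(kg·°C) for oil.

T_f ≈ 61.8 °C

Setting the total heat transfer to zero:
0.443×4180×(T − 66.2) + 0.164×2000×(T − 37.2) = 0
1851.7(T − 66.2) + 328(T − 37.2) = 0
(1851.7 + 328) T = 1851.7×66.2 + 328×37.2
T = 134787 / 2179.7 = 61.8 °C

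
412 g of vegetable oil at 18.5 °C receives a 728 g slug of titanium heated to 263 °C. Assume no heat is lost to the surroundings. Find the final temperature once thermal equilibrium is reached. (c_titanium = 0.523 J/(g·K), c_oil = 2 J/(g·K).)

Setting the total heat transfer to zero:
728×0.523×(T − 263) + 412×2×(T − 18.5) = 0
(380.74 + 824) T = 380.74×263 + 824×18.5
T = 115380/1204.7 ≈ 95.77 °C

T_f ≈ 95.8 °C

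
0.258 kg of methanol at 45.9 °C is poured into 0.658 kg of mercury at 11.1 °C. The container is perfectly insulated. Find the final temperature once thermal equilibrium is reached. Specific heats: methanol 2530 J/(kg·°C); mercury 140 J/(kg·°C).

Heat lost by the methanol equals heat gained by the mercury:
0.258×2530×(45.9 − T) = 0.658×140×(T − 11.1)
652.74(45.9 − T) = 92.12(T − 11.1)
744.86 T = 30983  ⇒  T ≈ 41.60 °C

T_f ≈ 41.6 °C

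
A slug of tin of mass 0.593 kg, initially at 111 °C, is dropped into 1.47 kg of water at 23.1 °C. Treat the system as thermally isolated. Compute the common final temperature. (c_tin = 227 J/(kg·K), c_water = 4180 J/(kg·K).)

Energy conservation, ΣQ = 0:
0.593·227·(T − 111) + 1.47·4180·(T − 23.1) = 0
6279.2 T = 156882
T = 156882 / 6279.2 = 25 °C

T_f ≈ 25.0 °C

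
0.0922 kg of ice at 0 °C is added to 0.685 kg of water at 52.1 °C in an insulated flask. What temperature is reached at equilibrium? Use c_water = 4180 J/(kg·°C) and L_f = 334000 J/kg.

Heat gained plus heat lost sum to zero:
fusion: m_ice L_f = 0.0922·334000 = 30795; meltwater 0→T: 0.0922·4180·T = 385.4 T; water cools: 0.685·4180·(T − 52.1) = 2863.3(T − 52.1)
3248.7 T = 149178 − 30795 = 118383
T ≈ 36.44 °C — above 0 °C, consistent with complete melting.

T_f ≈ 36.4 °C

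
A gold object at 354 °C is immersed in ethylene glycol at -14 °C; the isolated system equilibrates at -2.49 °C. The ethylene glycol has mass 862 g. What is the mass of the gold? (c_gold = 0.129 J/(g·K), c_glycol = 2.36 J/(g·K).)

Energy conservation, ΣQ = 0:
m×0.129×(-2.49 − 354) + 862×2.36×(-2.49 − (-14)) = 0
-45.99 m = -23415
m = -23415/-45.99 ≈ 509.2 g

m ≈ 509 g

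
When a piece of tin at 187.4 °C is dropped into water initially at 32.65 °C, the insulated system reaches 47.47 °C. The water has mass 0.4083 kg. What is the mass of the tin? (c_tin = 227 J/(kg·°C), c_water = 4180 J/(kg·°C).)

m ≈ 0.796 kg

|Q_tin| = |Q_water|:
m·227·(187.4 − 47.47) = 0.4083·4180·(47.47 − 32.65)
31764 m = 25293  ⇒  m ≈ 0.7963 kg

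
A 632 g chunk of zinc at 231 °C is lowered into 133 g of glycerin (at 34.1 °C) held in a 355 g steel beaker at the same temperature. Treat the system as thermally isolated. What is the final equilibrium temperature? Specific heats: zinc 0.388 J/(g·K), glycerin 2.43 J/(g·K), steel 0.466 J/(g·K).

T_f ≈ 99.9 °C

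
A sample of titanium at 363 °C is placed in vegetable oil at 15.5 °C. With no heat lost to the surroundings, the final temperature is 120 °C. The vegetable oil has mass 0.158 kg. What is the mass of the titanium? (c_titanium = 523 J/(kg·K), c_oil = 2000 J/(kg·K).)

m ≈ 0.26 kg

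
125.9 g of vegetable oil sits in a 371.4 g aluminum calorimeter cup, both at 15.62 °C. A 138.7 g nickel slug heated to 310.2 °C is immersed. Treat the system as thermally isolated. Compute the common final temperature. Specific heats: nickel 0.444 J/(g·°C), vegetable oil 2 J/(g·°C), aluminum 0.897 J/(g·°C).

Let T be the final temperature. ΣQ_i = 0:
138.7·0.444·(T − 310.2) + 125.9·2·(T − 15.62) + 371.4·0.897·(T − 15.62) = 0
61.58(T − 310.2) + 251.8(T − 15.62) + 333.15(T − 15.62) = 0
(61.58 + 251.8 + 333.15) T = 61.58·310.2 + 251.8·15.62 + 333.15·15.62
T = 28240 / 646.53 = 43.7 °C

T_f ≈ 43.7 °C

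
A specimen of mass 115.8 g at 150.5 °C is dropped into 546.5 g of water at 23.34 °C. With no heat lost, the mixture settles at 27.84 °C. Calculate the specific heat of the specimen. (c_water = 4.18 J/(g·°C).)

m_s c (T_s − T_f) = m_water c_water (T_f − T_0):
115.8·c·(150.5 − 27.84) = 546.5·4.18·(27.84 − 23.34)
14204 c = 10280  ⇒  c ≈ 0.7237 J/(g·°C)

c ≈ 0.724 J/(g·°C)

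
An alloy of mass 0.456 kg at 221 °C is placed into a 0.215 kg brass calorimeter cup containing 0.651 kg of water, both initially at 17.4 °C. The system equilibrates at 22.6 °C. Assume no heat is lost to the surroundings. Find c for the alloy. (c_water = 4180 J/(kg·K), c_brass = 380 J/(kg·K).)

c ≈ 161 J/(kg·K)

Energy conservation, ΣQ = 0:
0.456·c·(22.6 − 221) + 0.651·4180·(22.6 − 17.4) + 0.215·380·(22.6 − 17.4) = 0
-90.47 c = -14575
c = -14575/-90.47 ≈ 161.1 J/(kg·K)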